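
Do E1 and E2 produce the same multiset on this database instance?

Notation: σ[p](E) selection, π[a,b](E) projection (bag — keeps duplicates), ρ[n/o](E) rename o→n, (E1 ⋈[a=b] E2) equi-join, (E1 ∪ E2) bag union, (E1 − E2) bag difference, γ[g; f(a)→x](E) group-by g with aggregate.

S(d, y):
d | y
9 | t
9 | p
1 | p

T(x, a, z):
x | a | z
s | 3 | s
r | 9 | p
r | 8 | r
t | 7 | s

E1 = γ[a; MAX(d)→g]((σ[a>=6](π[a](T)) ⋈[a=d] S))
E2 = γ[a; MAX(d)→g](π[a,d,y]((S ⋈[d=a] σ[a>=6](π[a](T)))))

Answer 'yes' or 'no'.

E1 stepwise |·|:
  T → 4
  π[a](T) → 4
  σ[a>=6](π[a](T)) → 3
  S → 3
  (σ[a>=6](π[a](T)) ⋈[a=d] S) → 2
  γ[a; MAX(d)→g]((σ[a>=6](π[a](T)) ⋈[a=d] S)) → 1
E2 stepwise |·|:
  S → 3
  T → 4
  π[a](T) → 4
  σ[a>=6](π[a](T)) → 3
  (S ⋈[d=a] σ[a>=6](π[a](T))) → 2
  π[a,d,y]((S ⋈[d=a] σ[a>=6](π[a](T)))) → 2
  γ[a; MAX(d)→g](π[a,d,y]((S ⋈[d=a] σ[a>=6](π[a](T))))) → 1

E1 and E2 produce the same multiset:
a | g
9 | 9

yes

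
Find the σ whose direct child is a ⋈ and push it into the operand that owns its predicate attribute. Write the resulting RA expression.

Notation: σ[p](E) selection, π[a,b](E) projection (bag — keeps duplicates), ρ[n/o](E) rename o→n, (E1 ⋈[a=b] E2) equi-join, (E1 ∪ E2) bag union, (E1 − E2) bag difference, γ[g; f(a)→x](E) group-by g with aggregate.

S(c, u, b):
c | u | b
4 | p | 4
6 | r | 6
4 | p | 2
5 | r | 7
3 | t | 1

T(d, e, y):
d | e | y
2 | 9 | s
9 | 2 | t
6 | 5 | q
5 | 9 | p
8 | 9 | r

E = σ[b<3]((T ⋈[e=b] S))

σ filters on b, owned by the right side.
E' = (T ⋈[e=b] σ[b<3](S))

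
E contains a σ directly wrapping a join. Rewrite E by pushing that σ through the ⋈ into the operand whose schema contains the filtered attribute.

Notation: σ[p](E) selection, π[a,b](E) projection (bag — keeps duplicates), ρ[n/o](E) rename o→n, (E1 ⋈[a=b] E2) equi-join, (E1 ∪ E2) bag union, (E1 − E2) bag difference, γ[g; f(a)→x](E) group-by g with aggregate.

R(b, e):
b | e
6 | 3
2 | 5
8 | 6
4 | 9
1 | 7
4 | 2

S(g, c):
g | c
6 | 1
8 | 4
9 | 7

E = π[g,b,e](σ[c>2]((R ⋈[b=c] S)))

σ filters on c, owned by the right side.
E' = π[g,b,e]((R ⋈[b=c] σ[c>2](S)))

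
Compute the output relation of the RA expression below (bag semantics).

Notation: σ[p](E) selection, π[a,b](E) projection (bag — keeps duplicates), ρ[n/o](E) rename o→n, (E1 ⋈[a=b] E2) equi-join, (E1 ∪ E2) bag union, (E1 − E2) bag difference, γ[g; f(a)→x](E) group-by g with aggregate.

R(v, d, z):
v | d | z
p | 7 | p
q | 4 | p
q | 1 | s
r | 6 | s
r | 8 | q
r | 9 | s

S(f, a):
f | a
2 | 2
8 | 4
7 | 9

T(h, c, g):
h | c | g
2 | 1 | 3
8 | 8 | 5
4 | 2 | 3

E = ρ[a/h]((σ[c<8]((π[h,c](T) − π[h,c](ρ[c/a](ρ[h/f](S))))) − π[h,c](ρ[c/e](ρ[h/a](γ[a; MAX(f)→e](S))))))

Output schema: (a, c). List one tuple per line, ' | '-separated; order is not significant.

Per-node cardinality:
  T → 3
  π[h,c](T) → 3
  S → 3
  ρ[h/f](S) → 3
  ρ[c/a](ρ[h/f](S)) → 3
  π[h,c](ρ[c/a](ρ[h/f](S))) → 3
  (π[h,c](T) − π[h,c](ρ[c/a](ρ[h/f](S)))) → 3
  σ[c<8]((π[h,c](T) − π[h,c](ρ[c/a](ρ[h/f](S))))) → 2
  S → 3
  γ[a; MAX(f)→e](S) → 3
  ρ[h/a](γ[a; MAX(f)→e](S)) → 3
  ρ[c/e](ρ[h/a](γ[a; MAX(f)→e](S))) → 3
  π[h,c](ρ[c/e](ρ[h/a](γ[a; MAX(f)→e](S)))) → 3
  (σ[c<8]((π[h,c](T) − π[h,c](ρ[c/a](ρ[h/f](S))))) − π[h,c](ρ[c/e](ρ[h/a](γ[a; MAX(f)→e](S))))) → 2
  ρ[a/h]((σ[c<8]((π[h,c](T) − π[h,c](ρ[c/a](ρ[h/f](S))))) − π[h,c](ρ[c/e](ρ[h/a](γ[a; MAX(f)→e](S)))))) → 2

== RESULT ==
a | c
2 | 1
4 | 2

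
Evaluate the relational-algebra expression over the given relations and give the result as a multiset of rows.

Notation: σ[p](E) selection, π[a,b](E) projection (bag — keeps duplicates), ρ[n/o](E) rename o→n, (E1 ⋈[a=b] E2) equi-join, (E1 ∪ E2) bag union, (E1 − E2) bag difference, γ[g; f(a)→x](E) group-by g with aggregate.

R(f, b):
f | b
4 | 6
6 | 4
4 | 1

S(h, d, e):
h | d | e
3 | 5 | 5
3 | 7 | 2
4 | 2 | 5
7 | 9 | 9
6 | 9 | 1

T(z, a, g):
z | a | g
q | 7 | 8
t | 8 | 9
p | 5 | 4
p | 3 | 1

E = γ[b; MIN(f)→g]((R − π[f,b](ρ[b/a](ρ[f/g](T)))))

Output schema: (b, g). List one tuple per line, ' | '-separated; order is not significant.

Subexpression sizes:
  R → 3
  T → 4
  ρ[f/g](T) → 4
  ρ[b/a](ρ[f/g](T)) → 4
  π[f,b](ρ[b/a](ρ[f/g](T))) → 4
  (R − π[f,b](ρ[b/a](ρ[f/g](T)))) → 3
  γ[b; MIN(f)→g]((R − π[f,b](ρ[b/a](ρ[f/g](T))))) → 3

== RESULT ==
b | g
1 | 4
4 | 6
6 | 4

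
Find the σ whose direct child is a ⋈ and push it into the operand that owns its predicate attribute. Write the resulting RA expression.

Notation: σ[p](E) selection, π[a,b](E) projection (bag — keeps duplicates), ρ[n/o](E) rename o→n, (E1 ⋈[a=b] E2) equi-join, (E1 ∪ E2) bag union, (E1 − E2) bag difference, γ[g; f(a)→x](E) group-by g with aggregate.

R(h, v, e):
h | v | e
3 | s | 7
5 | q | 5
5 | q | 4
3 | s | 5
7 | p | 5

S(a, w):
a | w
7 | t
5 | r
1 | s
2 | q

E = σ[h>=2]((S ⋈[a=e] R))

σ filters on h, owned by the right side.
E' = (S ⋈[a=e] σ[h>=2](R))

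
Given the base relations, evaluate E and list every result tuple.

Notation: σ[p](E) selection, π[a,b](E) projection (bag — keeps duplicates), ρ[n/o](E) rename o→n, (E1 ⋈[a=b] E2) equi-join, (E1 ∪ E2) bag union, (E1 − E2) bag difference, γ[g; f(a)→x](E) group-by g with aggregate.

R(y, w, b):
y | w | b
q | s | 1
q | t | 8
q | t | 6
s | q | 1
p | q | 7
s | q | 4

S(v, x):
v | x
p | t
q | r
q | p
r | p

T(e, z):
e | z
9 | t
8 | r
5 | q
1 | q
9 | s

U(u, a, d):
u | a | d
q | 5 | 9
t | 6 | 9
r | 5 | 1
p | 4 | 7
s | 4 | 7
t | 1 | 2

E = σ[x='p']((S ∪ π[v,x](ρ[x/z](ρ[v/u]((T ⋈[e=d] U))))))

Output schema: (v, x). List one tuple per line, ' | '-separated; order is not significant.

Per-node cardinality:
  S → 4
  T → 5
  U → 6
  (T ⋈[e=d] U) → 5
  ρ[v/u]((T ⋈[e=d] U)) → 5
  ρ[x/z](ρ[v/u]((T ⋈[e=d] U))) → 5
  π[v,x](ρ[x/z](ρ[v/u]((T ⋈[e=d] U)))) → 5
  (S ∪ π[v,x](ρ[x/z](ρ[v/u]((T ⋈[e=d] U))))) → 9
  σ[x='p']((S ∪ π[v,x](ρ[x/z](ρ[v/u]((T ⋈[e=d] U)))))) → 2

== RESULT ==
v | x
q | p
r | p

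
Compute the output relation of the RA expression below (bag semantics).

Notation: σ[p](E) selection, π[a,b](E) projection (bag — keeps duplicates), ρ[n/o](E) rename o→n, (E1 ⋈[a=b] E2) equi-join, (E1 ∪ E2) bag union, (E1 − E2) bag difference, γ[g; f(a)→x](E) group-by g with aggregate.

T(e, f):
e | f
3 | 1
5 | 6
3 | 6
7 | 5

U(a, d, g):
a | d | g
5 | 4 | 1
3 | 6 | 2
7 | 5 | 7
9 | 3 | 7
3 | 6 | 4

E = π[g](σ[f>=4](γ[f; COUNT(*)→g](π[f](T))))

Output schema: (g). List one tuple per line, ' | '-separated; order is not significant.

Subexpression sizes:
  T → 4
  π[f](T) → 4
  γ[f; COUNT(*)→g](π[f](T)) → 3
  σ[f>=4](γ[f; COUNT(*)→g](π[f](T))) → 2
  π[g](σ[f>=4](γ[f; COUNT(*)→g](π[f](T)))) → 2

== RESULT ==
g
1
2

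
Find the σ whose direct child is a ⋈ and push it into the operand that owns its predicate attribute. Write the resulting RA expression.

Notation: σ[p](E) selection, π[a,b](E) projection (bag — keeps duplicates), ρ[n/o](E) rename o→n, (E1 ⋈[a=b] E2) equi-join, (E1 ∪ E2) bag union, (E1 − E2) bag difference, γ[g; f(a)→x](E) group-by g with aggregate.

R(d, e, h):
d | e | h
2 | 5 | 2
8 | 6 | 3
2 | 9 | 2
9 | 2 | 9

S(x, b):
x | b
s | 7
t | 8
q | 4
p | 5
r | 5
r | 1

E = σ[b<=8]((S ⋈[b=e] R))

σ filters on b, owned by the left side.
E' = (σ[b<=8](S) ⋈[b=e] R)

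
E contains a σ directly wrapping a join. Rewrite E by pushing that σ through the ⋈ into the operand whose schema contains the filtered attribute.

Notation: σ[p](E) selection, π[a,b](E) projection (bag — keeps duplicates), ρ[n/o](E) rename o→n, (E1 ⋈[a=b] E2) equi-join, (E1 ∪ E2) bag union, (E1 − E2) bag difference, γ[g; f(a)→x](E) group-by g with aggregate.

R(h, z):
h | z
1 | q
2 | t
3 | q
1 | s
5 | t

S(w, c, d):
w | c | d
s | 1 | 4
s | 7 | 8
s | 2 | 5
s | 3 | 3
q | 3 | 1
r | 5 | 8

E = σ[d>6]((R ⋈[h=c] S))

σ filters on d, owned by the right side.
E' = (R ⋈[h=c] σ[d>6](S))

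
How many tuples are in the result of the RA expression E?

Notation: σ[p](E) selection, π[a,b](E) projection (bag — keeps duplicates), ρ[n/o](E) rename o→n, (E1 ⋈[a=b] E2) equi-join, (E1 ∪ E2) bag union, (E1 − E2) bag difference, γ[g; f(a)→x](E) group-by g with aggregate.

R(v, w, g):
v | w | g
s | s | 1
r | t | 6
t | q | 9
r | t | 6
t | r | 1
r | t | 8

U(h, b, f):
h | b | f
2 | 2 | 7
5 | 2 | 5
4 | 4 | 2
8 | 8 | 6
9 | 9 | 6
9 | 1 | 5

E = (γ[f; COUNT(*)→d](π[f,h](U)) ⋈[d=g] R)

Per-node cardinality:
  U → 6
  π[f,h](U) → 6
  γ[f; COUNT(*)→d](π[f,h](U)) → 4
  R → 6
  (γ[f; COUNT(*)→d](π[f,h](U)) ⋈[d=g] R) → 4

|E| = 4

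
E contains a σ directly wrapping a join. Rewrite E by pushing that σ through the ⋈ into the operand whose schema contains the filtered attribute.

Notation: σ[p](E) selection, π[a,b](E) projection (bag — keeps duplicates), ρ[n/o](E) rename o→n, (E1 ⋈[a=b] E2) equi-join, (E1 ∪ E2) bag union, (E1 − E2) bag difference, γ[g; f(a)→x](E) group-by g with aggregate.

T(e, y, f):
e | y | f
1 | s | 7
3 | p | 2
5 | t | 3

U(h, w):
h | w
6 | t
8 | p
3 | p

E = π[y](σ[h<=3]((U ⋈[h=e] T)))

σ filters on h, owned by the left side.
E' = π[y]((σ[h<=3](U) ⋈[h=e] T))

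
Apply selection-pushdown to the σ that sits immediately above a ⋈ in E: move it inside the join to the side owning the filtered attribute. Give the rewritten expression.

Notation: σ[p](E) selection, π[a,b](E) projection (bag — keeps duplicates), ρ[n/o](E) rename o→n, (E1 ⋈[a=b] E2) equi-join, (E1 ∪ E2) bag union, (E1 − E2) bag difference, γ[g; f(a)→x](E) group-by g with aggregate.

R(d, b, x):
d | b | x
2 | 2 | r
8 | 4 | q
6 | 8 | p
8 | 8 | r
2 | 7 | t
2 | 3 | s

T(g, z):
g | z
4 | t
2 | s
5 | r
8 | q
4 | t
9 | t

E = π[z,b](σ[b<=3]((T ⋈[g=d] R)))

σ filters on b, owned by the right side.
E' = π[z,b]((T ⋈[g=d] σ[b<=3](R)))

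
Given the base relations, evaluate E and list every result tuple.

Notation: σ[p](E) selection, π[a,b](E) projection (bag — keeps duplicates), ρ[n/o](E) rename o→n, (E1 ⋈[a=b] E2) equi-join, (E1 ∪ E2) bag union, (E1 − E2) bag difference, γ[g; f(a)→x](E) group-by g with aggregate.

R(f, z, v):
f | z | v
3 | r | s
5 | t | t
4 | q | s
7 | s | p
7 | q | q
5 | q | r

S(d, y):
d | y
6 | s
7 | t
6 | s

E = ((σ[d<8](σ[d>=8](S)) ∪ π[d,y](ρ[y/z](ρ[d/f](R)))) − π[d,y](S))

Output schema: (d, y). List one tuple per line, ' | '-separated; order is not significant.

Stepwise |·|:
  S → 3
  σ[d>=8](S) → 0
  σ[d<8](σ[d>=8](S)) → 0
  R → 6
  ρ[d/f](R) → 6
  ρ[y/z](ρ[d/f](R)) → 6
  π[d,y](ρ[y/z](ρ[d/f](R))) → 6
  (σ[d<8](σ[d>=8](S)) ∪ π[d,y](ρ[y/z](ρ[d/f](R)))) → 6
  S → 3
  π[d,y](S) → 3
  ((σ[d<8](σ[d>=8](S)) ∪ π[d,y](ρ[y/z](ρ[d/f](R)))) − π[d,y](S)) → 6

== RESULT ==
d | y
3 | r
4 | q
5 | q
5 | t
7 | q
7 | s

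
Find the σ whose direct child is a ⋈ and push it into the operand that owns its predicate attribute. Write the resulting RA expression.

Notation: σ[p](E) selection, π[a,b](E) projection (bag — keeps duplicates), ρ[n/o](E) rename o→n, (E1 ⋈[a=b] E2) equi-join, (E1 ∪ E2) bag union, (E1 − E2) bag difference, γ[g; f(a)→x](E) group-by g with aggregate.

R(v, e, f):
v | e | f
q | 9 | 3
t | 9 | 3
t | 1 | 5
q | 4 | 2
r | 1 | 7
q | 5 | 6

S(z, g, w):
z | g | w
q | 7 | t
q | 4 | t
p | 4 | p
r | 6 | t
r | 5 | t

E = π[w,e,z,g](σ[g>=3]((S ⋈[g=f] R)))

σ filters on g, owned by the left side.
E' = π[w,e,z,g]((σ[g>=3](S) ⋈[g=f] R))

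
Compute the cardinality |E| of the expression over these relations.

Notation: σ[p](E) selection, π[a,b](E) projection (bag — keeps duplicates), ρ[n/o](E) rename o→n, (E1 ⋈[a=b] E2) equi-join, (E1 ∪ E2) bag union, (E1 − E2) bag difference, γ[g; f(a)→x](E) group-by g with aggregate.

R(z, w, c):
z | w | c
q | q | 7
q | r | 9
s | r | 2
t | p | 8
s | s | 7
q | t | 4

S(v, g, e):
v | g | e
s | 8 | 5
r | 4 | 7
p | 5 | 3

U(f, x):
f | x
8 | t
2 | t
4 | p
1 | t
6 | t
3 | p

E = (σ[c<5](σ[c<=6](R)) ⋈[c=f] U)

Per-node cardinality:
  R → 6
  σ[c<=6](R) → 2
  σ[c<5](σ[c<=6](R)) → 2
  U → 6
  (σ[c<5](σ[c<=6](R)) ⋈[c=f] U) → 2

|E| = 2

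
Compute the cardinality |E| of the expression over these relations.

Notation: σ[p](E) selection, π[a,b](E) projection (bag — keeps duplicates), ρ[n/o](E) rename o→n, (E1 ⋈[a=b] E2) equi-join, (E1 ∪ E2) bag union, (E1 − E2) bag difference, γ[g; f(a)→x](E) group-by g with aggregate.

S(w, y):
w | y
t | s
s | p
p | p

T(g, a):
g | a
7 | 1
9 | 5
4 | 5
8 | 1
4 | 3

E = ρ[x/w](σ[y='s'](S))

Per-node cardinality:
  S → 3
  σ[y='s'](S) → 1
  ρ[x/w](σ[y='s'](S)) → 1

|E| = 1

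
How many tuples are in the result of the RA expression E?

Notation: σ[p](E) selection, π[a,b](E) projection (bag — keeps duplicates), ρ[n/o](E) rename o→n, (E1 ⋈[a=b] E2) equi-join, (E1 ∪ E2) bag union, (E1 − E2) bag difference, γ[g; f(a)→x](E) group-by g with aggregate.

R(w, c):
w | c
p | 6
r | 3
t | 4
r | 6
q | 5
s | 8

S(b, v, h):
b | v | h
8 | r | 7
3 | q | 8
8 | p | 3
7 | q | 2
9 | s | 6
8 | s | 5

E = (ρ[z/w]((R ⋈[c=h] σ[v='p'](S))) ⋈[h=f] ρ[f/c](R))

Per-node cardinality:
  R → 6
  S → 6
  σ[v='p'](S) → 1
  (R ⋈[c=h] σ[v='p'](S)) → 1
  ρ[z/w]((R ⋈[c=h] σ[v='p'](S))) → 1
  R → 6
  ρ[f/c](R) → 6
  (ρ[z/w]((R ⋈[c=h] σ[v='p'](S))) ⋈[h=f] ρ[f/c](R)) → 1

|E| = 1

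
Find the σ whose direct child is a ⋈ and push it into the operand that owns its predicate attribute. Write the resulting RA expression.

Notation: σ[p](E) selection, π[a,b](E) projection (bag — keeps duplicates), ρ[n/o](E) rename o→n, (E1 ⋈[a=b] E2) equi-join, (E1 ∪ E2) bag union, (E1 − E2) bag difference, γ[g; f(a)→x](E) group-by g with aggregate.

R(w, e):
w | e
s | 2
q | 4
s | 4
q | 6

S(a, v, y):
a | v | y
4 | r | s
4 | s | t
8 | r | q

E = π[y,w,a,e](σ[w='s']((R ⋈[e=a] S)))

σ filters on w, owned by the left side.
E' = π[y,w,a,e]((σ[w='s'](R) ⋈[e=a] S))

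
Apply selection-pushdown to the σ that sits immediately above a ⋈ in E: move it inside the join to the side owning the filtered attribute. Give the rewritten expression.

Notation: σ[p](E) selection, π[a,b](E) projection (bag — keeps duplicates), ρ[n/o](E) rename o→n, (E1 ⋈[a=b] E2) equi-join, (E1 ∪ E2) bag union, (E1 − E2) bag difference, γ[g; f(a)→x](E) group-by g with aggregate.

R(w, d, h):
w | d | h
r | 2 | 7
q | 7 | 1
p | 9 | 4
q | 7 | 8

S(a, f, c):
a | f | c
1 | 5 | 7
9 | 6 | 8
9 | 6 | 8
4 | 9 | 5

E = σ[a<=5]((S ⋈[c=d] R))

σ filters on a, owned by the left side.
E' = (σ[a<=5](S) ⋈[c=d] R)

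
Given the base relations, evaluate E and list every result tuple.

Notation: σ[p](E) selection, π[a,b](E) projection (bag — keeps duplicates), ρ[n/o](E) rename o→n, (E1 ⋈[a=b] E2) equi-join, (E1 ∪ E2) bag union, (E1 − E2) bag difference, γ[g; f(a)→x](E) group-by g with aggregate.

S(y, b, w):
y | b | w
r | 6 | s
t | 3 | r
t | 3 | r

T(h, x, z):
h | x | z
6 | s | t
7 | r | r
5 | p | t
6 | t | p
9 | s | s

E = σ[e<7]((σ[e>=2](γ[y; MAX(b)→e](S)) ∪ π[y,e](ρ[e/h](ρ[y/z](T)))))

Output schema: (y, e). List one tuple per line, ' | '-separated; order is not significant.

Per-node cardinality:
  S → 3
  γ[y; MAX(b)→e](S) → 2
  σ[e>=2](γ[y; MAX(b)→e](S)) → 2
  T → 5
  ρ[y/z](T) → 5
  ρ[e/h](ρ[y/z](T)) → 5
  π[y,e](ρ[e/h](ρ[y/z](T))) → 5
  (σ[e>=2](γ[y; MAX(b)→e](S)) ∪ π[y,e](ρ[e/h](ρ[y/z](T)))) → 7
  σ[e<7]((σ[e>=2](γ[y; MAX(b)→e](S)) ∪ π[y,e](ρ[e/h](ρ[y/z](T))))) → 5

== RESULT ==
y | e
p | 6
r | 6
t | 3
t | 5
t | 6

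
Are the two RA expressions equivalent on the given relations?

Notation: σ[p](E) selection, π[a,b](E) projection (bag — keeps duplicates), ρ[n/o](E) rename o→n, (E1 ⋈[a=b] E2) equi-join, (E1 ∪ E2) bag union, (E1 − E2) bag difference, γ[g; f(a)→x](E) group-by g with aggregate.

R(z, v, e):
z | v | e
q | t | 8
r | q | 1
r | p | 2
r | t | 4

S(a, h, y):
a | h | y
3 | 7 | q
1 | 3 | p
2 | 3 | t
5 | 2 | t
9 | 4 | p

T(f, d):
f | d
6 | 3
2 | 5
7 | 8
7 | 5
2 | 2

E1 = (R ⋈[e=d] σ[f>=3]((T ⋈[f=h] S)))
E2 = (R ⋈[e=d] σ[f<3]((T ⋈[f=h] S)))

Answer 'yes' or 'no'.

E1 row counts bottom-up:
  R → 4
  T → 5
  S → 5
  (T ⋈[f=h] S) → 4
  σ[f>=3]((T ⋈[f=h] S)) → 2
  (R ⋈[e=d] σ[f>=3]((T ⋈[f=h] S))) → 1
E2 row counts bottom-up:
  R → 4
  T → 5
  S → 5
  (T ⋈[f=h] S) → 4
  σ[f<3]((T ⋈[f=h] S)) → 2
  (R ⋈[e=d] σ[f<3]((T ⋈[f=h] S))) → 1

E1 result:
z | v | e | f | d | a | h | y
q | t | 8 | 7 | 8 | 3 | 7 | q
E2 result:
z | v | e | f | d | a | h | y
r | p | 2 | 2 | 2 | 5 | 2 | t
Witness: ('r', 'p', 2, 2, 2, 5, 2, 't') appears 0× in E1 but 1× in E2.

no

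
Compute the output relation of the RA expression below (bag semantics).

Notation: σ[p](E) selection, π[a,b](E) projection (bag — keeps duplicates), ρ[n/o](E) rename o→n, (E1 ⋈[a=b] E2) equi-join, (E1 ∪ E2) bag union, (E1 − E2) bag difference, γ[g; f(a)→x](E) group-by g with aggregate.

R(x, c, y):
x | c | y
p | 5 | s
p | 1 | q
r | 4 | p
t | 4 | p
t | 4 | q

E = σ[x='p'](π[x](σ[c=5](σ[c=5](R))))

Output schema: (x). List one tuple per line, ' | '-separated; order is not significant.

Subexpression sizes:
  R → 5
  σ[c=5](R) → 1
  σ[c=5](σ[c=5](R)) → 1
  π[x](σ[c=5](σ[c=5](R))) → 1
  σ[x='p'](π[x](σ[c=5](σ[c=5](R)))) → 1

== RESULT ==
x
p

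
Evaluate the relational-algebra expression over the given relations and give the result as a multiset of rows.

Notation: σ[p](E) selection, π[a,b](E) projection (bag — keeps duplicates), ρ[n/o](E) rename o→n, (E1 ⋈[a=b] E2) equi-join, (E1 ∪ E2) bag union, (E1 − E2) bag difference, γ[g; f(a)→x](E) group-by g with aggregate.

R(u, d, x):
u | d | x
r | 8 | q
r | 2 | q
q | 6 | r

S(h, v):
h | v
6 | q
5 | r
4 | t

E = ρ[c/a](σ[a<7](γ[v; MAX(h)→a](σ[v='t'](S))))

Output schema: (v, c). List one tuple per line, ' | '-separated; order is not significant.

Stepwise |·|:
  S → 3
  σ[v='t'](S) → 1
  γ[v; MAX(h)→a](σ[v='t'](S)) → 1
  σ[a<7](γ[v; MAX(h)→a](σ[v='t'](S))) → 1
  ρ[c/a](σ[a<7](γ[v; MAX(h)→a](σ[v='t'](S)))) → 1

== RESULT ==
v | c
t | 4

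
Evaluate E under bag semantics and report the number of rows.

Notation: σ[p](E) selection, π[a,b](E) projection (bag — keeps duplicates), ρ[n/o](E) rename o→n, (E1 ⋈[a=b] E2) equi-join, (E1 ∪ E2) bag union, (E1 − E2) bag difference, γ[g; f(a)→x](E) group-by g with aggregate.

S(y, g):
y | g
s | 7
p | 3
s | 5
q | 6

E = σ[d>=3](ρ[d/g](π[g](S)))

Stepwise |·|:
  S → 4
  π[g](S) → 4
  ρ[d/g](π[g](S)) → 4
  σ[d>=3](ρ[d/g](π[g](S))) → 4

|E| = 4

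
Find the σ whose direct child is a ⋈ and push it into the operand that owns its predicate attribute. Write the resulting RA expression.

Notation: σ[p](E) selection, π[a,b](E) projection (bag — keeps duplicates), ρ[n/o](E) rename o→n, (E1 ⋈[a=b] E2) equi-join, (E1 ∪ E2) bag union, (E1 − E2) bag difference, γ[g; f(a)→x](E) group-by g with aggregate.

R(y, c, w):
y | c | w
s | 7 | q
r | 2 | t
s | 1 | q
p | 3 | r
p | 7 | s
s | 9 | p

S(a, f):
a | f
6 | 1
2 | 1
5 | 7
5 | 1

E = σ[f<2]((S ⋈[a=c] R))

σ filters on f, owned by the left side.
E' = (σ[f<2](S) ⋈[a=c] R)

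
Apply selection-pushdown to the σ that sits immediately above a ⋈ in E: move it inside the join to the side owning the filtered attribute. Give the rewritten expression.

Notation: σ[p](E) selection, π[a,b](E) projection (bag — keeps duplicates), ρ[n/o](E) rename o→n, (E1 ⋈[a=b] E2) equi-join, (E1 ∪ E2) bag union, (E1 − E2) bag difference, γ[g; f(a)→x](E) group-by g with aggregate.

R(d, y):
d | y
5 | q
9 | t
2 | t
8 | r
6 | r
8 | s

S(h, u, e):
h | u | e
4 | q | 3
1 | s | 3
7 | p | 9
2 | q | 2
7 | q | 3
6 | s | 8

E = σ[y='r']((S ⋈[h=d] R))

σ filters on y, owned by the right side.
E' = (S ⋈[h=d] σ[y='r'](R))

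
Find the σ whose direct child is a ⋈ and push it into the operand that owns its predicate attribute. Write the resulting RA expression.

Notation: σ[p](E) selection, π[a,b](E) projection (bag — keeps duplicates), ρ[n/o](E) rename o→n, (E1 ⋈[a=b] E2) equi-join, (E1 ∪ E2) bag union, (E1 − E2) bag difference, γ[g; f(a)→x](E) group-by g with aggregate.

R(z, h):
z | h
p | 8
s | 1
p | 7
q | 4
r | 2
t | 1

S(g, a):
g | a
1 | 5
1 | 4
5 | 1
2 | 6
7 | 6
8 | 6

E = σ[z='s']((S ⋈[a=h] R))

σ filters on z, owned by the right side.
E' = (S ⋈[a=h] σ[z='s'](R))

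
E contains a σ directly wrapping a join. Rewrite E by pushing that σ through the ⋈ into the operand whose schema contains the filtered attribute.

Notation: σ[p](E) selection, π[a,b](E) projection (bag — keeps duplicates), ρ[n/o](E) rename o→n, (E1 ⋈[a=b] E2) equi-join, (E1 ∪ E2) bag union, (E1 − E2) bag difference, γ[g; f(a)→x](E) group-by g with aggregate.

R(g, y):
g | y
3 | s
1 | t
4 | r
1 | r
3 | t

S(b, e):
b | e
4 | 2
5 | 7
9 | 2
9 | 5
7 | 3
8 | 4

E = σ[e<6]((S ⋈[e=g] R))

σ filters on e, owned by the left side.
E' = (σ[e<6](S) ⋈[e=g] R)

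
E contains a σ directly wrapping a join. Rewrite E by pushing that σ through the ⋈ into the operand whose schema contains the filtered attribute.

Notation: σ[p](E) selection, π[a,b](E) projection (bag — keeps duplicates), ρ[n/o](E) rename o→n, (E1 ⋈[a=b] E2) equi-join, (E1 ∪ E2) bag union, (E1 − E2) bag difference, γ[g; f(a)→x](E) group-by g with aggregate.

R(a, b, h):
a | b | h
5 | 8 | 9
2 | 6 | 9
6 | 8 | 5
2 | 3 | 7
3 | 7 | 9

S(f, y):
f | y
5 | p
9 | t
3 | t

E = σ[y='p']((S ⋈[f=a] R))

σ filters on y, owned by the left side.
E' = (σ[y='p'](S) ⋈[f=a] R)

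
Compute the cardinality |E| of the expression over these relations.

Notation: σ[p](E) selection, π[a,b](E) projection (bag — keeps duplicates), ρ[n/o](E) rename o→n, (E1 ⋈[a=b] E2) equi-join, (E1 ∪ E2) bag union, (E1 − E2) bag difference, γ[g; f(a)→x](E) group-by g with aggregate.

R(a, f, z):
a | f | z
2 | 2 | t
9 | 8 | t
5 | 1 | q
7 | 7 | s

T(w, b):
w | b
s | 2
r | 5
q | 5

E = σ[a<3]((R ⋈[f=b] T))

Stepwise |·|:
  R → 4
  T → 3
  (R ⋈[f=b] T) → 1
  σ[a<3]((R ⋈[f=b] T)) → 1

|E| = 1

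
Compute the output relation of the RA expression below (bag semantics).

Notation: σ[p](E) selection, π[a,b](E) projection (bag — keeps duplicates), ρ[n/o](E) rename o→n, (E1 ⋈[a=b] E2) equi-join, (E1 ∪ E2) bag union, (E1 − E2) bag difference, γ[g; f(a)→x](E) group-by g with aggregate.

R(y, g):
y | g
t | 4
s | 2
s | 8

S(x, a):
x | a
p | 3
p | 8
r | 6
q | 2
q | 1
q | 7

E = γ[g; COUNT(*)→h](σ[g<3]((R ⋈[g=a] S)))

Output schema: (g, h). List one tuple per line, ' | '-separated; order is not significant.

Subexpression sizes:
  R → 3
  S → 6
  (R ⋈[g=a] S) → 2
  σ[g<3]((R ⋈[g=a] S)) → 1
  γ[g; COUNT(*)→h](σ[g<3]((R ⋈[g=a] S))) → 1

== RESULT ==
g | h
2 | 1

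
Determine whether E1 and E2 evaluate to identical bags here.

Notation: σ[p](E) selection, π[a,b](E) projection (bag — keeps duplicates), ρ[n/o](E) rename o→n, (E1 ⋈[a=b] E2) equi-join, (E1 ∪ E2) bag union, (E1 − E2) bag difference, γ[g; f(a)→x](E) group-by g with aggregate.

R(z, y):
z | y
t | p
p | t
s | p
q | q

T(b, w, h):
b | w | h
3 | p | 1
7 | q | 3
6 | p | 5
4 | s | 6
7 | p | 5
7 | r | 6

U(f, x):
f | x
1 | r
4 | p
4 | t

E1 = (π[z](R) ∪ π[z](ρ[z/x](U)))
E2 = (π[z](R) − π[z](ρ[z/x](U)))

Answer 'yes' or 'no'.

E1 stepwise |·|:
  R → 4
  π[z](R) → 4
  U → 3
  ρ[z/x](U) → 3
  π[z](ρ[z/x](U)) → 3
  (π[z](R) ∪ π[z](ρ[z/x](U))) → 7
E2 stepwise |·|:
  R → 4
  π[z](R) → 4
  U → 3
  ρ[z/x](U) → 3
  π[z](ρ[z/x](U)) → 3
  (π[z](R) − π[z](ρ[z/x](U))) → 2

E1 result:
z
p
p
q
r
s
t
t
E2 result:
z
q
s
Witness: ('t',) appears 2× in E1 but 0× in E2.

no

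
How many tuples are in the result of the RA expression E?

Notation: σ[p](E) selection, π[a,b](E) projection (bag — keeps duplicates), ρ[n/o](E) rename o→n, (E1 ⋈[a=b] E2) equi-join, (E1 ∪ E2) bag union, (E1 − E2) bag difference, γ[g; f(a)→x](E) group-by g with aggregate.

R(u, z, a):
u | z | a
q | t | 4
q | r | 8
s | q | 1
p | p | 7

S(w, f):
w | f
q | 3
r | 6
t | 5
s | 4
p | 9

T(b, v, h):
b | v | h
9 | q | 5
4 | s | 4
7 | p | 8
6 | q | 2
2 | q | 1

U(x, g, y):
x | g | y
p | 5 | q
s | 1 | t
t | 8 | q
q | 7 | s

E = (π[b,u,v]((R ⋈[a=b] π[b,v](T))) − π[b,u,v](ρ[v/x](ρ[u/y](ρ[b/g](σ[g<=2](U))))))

Stepwise |·|:
  R → 4
  T → 5
  π[b,v](T) → 5
  (R ⋈[a=b] π[b,v](T)) → 2
  π[b,u,v]((R ⋈[a=b] π[b,v](T))) → 2
  U → 4
  σ[g<=2](U) → 1
  ρ[b/g](σ[g<=2](U)) → 1
  ρ[u/y](ρ[b/g](σ[g<=2](U))) → 1
  ρ[v/x](ρ[u/y](ρ[b/g](σ[g<=2](U)))) → 1
  π[b,u,v](ρ[v/x](ρ[u/y](ρ[b/g](σ[g<=2](U))))) → 1
  (π[b,u,v]((R ⋈[a=b] π[b,v](T))) − π[b,u,v](ρ[v/x](ρ[u/y](ρ[b/g](σ[g<=2](U)))))) → 2

|E| = 2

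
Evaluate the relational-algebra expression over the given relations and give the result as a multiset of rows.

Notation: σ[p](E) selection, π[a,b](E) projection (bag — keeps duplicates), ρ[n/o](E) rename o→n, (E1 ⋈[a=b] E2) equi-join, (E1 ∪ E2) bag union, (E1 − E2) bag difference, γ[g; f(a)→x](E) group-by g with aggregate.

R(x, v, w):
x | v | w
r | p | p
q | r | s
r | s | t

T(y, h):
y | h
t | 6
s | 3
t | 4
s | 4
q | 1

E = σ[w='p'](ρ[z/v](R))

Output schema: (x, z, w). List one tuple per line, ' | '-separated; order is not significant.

Subexpression sizes:
  R → 3
  ρ[z/v](R) → 3
  σ[w='p'](ρ[z/v](R)) → 1

== RESULT ==
x | z | w
r | p | p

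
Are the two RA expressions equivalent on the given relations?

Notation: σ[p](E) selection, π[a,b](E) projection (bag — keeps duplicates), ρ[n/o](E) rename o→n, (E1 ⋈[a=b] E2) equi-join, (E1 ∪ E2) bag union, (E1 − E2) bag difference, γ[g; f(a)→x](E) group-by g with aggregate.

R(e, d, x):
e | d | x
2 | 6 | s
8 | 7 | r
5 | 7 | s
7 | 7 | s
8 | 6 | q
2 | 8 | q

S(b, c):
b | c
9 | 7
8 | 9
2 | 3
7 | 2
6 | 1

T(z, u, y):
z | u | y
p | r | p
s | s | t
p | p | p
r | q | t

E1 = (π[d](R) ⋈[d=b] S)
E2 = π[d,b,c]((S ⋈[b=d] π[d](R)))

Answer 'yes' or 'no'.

E1 stepwise |·|:
  R → 6
  π[d](R) → 6
  S → 5
  (π[d](R) ⋈[d=b] S) → 6
E2 stepwise |·|:
  S → 5
  R → 6
  π[d](R) → 6
  (S ⋈[b=d] π[d](R)) → 6
  π[d,b,c]((S ⋈[b=d] π[d](R))) → 6

E1 and E2 produce the same multiset:
d | b | c
6 | 6 | 1
6 | 6 | 1
7 | 7 | 2
7 | 7 | 2
7 | 7 | 2
8 | 8 | 9

yes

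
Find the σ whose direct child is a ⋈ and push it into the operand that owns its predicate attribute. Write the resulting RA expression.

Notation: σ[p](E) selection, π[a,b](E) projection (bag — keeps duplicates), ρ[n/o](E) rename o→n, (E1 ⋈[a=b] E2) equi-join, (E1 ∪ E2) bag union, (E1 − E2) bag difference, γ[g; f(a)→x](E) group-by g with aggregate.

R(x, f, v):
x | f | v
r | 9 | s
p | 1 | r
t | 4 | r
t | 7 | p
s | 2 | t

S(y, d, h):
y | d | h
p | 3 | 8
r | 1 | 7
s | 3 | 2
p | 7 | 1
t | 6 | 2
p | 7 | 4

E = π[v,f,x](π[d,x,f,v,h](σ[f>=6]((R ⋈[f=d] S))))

σ filters on f, owned by the left side.
E' = π[v,f,x](π[d,x,f,v,h]((σ[f>=6](R) ⋈[f=d] S)))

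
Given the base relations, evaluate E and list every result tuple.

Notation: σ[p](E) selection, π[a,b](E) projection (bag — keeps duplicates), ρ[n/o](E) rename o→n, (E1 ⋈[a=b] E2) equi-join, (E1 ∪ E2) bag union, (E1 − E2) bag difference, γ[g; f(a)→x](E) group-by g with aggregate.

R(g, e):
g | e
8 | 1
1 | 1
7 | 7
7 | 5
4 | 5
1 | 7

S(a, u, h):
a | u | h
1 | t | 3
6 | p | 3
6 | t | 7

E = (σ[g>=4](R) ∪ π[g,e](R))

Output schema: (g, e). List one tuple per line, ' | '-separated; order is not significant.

Subexpression sizes:
  R → 6
  σ[g>=4](R) → 4
  R → 6
  π[g,e](R) → 6
  (σ[g>=4](R) ∪ π[g,e](R)) → 10

== RESULT ==
g | e
1 | 1
1 | 7
4 | 5
4 | 5
7 | 5
7 | 5
7 | 7
7 | 7
8 | 1
8 | 1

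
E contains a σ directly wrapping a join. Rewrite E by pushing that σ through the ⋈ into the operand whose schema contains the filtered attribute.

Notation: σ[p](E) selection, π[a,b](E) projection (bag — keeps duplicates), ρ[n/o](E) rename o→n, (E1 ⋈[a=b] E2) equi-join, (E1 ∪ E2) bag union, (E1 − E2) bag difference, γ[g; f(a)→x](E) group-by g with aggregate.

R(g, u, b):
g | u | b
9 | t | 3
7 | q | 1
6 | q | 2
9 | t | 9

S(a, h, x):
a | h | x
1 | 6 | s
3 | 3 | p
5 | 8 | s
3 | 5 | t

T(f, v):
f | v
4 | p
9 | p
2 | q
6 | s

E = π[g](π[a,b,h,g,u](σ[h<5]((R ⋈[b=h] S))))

σ filters on h, owned by the right side.
E' = π[g](π[a,b,h,g,u]((R ⋈[b=h] σ[h<5](S))))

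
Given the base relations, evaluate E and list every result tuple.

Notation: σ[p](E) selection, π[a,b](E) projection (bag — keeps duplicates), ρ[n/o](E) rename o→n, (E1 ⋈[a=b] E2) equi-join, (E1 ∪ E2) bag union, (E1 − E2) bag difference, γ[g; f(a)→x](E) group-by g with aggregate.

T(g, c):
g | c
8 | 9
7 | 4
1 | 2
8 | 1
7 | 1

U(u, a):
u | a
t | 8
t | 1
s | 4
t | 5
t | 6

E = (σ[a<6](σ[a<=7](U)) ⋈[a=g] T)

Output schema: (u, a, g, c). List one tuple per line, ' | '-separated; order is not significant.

Subexpression sizes:
  U → 5
  σ[a<=7](U) → 4
  σ[a<6](σ[a<=7](U)) → 3
  T → 5
  (σ[a<6](σ[a<=7](U)) ⋈[a=g] T) → 1

== RESULT ==
u | a | g | c
t | 1 | 1 | 2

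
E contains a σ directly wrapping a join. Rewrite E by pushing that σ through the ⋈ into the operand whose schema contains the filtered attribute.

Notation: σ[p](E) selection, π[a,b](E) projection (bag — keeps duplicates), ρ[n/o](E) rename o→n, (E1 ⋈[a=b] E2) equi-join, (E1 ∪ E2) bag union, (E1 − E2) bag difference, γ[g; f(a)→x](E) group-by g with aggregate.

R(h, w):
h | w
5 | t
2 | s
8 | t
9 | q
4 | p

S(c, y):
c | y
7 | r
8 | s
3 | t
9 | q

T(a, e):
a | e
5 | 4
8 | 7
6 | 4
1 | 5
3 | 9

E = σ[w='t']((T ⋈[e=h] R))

σ filters on w, owned by the right side.
E' = (T ⋈[e=h] σ[w='t'](R))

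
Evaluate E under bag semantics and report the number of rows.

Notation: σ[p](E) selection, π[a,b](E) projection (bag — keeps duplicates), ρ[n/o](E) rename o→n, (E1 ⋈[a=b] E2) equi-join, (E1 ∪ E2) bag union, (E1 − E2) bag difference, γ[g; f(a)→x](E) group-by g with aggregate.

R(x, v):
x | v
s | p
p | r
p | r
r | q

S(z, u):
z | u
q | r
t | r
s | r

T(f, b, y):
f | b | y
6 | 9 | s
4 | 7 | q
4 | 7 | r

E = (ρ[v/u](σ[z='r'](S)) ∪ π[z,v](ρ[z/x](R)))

Per-node cardinality:
  S → 3
  σ[z='r'](S) → 0
  ρ[v/u](σ[z='r'](S)) → 0
  R → 4
  ρ[z/x](R) → 4
  π[z,v](ρ[z/x](R)) → 4
  (ρ[v/u](σ[z='r'](S)) ∪ π[z,v](ρ[z/x](R))) → 4

|E| = 4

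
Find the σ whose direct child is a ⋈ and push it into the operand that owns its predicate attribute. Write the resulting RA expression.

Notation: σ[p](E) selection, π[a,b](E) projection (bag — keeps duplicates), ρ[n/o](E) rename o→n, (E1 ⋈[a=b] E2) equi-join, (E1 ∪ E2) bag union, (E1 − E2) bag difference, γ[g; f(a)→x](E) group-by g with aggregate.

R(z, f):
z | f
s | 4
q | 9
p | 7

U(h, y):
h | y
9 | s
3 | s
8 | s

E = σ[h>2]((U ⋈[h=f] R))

σ filters on h, owned by the left side.
E' = (σ[h>2](U) ⋈[h=f] R)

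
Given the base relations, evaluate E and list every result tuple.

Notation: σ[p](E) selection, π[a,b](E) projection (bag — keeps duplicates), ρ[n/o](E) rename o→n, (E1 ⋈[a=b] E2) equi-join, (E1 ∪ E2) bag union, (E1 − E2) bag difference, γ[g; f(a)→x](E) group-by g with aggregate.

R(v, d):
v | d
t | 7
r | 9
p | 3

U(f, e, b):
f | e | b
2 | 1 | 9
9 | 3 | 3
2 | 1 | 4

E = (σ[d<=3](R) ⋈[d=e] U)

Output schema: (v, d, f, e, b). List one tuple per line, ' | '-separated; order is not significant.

Per-node cardinality:
  R → 3
  σ[d<=3](R) → 1
  U → 3
  (σ[d<=3](R) ⋈[d=e] U) → 1

== RESULT ==
v | d | f | e | b
p | 3 | 9 | 3 | 3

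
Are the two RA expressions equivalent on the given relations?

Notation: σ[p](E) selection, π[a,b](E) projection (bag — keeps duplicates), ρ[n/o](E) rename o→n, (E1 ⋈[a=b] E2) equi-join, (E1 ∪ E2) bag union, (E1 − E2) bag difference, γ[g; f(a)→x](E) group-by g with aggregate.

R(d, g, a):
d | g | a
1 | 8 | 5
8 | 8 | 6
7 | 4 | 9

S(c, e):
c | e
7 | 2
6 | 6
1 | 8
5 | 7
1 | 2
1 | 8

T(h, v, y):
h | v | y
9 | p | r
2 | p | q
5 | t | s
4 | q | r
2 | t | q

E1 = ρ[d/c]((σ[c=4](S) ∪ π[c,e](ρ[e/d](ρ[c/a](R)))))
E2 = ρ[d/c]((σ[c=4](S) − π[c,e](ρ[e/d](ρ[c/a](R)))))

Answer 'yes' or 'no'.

E1 per-node cardinality:
  S → 6
  σ[c=4](S) → 0
  R → 3
  ρ[c/a](R) → 3
  ρ[e/d](ρ[c/a](R)) → 3
  π[c,e](ρ[e/d](ρ[c/a](R))) → 3
  (σ[c=4](S) ∪ π[c,e](ρ[e/d](ρ[c/a](R)))) → 3
  ρ[d/c]((σ[c=4](S) ∪ π[c,e](ρ[e/d](ρ[c/a](R))))) → 3
E2 per-node cardinality:
  S → 6
  σ[c=4](S) → 0
  R → 3
  ρ[c/a](R) → 3
  ρ[e/d](ρ[c/a](R)) → 3
  π[c,e](ρ[e/d](ρ[c/a](R))) → 3
  (σ[c=4](S) − π[c,e](ρ[e/d](ρ[c/a](R)))) → 0
  ρ[d/c]((σ[c=4](S) − π[c,e](ρ[e/d](ρ[c/a](R))))) → 0

E1 result:
d | e
5 | 1
6 | 8
9 | 7
E2 result:
d | e
(0 rows)
Witness: (6, 8) appears 1× in E1 but 0× in E2.

no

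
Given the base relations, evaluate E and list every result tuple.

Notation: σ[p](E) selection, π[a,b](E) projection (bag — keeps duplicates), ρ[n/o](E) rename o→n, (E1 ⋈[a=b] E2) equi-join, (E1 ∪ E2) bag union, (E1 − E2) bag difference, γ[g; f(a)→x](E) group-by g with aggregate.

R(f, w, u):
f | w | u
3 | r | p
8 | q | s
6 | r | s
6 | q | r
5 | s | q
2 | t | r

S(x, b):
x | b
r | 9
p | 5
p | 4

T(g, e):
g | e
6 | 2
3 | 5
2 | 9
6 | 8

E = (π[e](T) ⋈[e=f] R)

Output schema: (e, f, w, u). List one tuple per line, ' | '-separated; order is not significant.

Stepwise |·|:
  T → 4
  π[e](T) → 4
  R → 6
  (π[e](T) ⋈[e=f] R) → 3

== RESULT ==
e | f | w | u
2 | 2 | t | r
5 | 5 | s | q
8 | 8 | q | s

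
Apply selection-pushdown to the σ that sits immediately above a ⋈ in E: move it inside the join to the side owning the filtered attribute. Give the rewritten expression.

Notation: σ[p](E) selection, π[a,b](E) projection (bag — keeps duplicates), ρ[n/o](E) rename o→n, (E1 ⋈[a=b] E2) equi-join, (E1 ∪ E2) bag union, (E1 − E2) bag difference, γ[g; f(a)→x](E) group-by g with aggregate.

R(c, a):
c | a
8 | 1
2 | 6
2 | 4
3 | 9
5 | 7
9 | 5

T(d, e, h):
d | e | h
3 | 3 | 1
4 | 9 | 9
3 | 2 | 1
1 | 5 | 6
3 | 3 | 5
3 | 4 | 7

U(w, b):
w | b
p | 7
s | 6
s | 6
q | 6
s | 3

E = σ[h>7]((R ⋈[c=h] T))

σ filters on h, owned by the right side.
E' = (R ⋈[c=h] σ[h>7](T))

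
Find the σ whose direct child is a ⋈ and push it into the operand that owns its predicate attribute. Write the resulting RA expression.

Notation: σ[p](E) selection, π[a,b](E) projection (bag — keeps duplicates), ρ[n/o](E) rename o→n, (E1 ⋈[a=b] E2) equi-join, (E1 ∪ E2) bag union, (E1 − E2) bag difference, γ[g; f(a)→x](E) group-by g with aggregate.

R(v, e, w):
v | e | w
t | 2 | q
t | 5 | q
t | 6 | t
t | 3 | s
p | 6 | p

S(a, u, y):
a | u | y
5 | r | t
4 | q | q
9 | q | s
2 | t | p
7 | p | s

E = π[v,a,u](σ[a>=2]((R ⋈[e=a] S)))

σ filters on a, owned by the right side.
E' = π[v,a,u]((R ⋈[e=a] σ[a>=2](S)))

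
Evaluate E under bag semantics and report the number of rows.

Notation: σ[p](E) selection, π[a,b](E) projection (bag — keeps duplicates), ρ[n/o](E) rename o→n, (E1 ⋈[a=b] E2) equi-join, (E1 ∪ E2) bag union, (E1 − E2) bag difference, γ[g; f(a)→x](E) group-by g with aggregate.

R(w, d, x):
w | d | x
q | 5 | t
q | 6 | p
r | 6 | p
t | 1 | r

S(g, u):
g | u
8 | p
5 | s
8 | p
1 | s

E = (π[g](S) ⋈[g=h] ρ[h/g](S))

Subexpression sizes:
  S → 4
  π[g](S) → 4
  S → 4
  ρ[h/g](S) → 4
  (π[g](S) ⋈[g=h] ρ[h/g](S)) → 6

|E| = 6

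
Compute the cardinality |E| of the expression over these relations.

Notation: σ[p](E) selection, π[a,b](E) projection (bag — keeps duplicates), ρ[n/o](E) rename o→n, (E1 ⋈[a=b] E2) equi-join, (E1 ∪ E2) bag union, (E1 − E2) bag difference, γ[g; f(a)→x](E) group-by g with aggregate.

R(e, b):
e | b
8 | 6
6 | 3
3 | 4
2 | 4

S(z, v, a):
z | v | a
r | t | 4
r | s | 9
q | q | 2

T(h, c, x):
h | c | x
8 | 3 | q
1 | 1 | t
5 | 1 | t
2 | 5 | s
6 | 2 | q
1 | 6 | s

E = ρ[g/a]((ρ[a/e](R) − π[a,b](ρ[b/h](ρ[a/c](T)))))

Subexpression sizes:
  R → 4
  ρ[a/e](R) → 4
  T → 6
  ρ[a/c](T) → 6
  ρ[b/h](ρ[a/c](T)) → 6
  π[a,b](ρ[b/h](ρ[a/c](T))) → 6
  (ρ[a/e](R) − π[a,b](ρ[b/h](ρ[a/c](T)))) → 4
  ρ[g/a]((ρ[a/e](R) − π[a,b](ρ[b/h](ρ[a/c](T))))) → 4

|E| = 4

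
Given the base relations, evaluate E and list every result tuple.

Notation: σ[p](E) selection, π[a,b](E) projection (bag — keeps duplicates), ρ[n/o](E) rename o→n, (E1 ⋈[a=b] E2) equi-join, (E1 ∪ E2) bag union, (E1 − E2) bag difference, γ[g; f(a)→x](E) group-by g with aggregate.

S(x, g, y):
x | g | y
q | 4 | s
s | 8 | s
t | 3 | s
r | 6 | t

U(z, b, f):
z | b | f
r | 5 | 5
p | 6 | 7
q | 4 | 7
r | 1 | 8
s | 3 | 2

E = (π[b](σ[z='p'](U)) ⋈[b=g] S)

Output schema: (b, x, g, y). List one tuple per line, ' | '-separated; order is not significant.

Stepwise |·|:
  U → 5
  σ[z='p'](U) → 1
  π[b](σ[z='p'](U)) → 1
  S → 4
  (π[b](σ[z='p'](U)) ⋈[b=g] S) → 1

== RESULT ==
b | x | g | y
6 | r | 6 | t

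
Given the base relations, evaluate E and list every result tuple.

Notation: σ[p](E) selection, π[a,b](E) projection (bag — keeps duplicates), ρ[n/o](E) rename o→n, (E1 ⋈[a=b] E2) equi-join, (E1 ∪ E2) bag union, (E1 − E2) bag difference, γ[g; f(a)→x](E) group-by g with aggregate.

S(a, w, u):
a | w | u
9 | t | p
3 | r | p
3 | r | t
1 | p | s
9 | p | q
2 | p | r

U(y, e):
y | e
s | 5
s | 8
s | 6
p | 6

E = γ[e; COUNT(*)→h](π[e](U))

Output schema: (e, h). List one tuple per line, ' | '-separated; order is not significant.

Per-node cardinality:
  U → 4
  π[e](U) → 4
  γ[e; COUNT(*)→h](π[e](U)) → 3

== RESULT ==
e | h
5 | 1
6 | 2
8 | 1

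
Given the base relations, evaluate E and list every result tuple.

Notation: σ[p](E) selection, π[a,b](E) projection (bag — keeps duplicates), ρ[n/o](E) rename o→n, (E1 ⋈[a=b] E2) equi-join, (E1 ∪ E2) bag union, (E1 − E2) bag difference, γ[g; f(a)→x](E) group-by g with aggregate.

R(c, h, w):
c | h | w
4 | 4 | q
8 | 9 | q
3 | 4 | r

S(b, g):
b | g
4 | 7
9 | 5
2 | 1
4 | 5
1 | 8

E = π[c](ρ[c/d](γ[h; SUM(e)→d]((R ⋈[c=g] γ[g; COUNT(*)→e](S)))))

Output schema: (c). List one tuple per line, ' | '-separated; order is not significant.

Per-node cardinality:
  R → 3
  S → 5
  γ[g; COUNT(*)→e](S) → 4
  (R ⋈[c=g] γ[g; COUNT(*)→e](S)) → 1
  γ[h; SUM(e)→d]((R ⋈[c=g] γ[g; COUNT(*)→e](S))) → 1
  ρ[c/d](γ[h; SUM(e)→d]((R ⋈[c=g] γ[g; COUNT(*)→e](S)))) → 1
  π[c](ρ[c/d](γ[h; SUM(e)→d]((R ⋈[c=g] γ[g; COUNT(*)→e](S))))) → 1

== RESULT ==
c
1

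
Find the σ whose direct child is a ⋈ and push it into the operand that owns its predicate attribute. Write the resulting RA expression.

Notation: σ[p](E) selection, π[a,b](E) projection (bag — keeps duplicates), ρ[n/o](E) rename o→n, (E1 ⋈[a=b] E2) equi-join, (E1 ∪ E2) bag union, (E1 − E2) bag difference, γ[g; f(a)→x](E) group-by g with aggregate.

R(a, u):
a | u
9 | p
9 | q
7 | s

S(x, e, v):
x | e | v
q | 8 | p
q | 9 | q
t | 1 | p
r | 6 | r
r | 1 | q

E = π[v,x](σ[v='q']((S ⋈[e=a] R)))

σ filters on v, owned by the left side.
E' = π[v,x]((σ[v='q'](S) ⋈[e=a] R))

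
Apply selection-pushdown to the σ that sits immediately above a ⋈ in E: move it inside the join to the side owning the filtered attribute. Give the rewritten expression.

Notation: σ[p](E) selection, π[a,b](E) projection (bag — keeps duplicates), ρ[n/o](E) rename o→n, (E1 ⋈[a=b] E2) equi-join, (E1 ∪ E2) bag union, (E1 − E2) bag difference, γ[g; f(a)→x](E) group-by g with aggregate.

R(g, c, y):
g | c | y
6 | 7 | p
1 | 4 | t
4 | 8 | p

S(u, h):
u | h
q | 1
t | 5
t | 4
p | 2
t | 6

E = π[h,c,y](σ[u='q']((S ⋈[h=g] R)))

σ filters on u, owned by the left side.
E' = π[h,c,y]((σ[u='q'](S) ⋈[h=g] R))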